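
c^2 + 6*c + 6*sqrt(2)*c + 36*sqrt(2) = (c + 6)*(c + 6*sqrt(2))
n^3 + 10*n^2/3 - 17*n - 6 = (n - 3)*(n + 1/3)*(n + 6)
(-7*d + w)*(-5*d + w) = 35*d^2 - 12*d*w + w^2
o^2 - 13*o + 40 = (o - 8)*(o - 5)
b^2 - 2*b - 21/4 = (b - 7/2)*(b + 3/2)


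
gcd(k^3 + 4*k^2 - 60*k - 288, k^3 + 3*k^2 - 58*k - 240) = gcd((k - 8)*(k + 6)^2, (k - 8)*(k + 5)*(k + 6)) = k^2 - 2*k - 48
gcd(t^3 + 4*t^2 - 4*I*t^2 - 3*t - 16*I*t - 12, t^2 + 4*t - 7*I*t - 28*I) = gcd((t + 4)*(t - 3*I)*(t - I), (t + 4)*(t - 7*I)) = t + 4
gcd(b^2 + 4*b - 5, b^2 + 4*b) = 1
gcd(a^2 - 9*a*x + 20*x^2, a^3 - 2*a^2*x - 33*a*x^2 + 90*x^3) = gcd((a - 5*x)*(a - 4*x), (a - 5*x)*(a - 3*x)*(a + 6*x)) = -a + 5*x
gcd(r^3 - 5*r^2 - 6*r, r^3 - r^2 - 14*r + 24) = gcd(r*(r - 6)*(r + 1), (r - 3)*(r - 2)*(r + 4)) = 1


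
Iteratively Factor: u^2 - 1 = (u + 1)*(u - 1)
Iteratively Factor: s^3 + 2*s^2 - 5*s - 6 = (s + 1)*(s^2 + s - 6) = (s + 1)*(s + 3)*(s - 2)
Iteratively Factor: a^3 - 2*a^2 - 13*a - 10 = (a + 1)*(a^2 - 3*a - 10) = (a + 1)*(a + 2)*(a - 5)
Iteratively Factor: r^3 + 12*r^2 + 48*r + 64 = (r + 4)*(r^2 + 8*r + 16) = (r + 4)^2*(r + 4)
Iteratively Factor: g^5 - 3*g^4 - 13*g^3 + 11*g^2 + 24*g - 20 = (g + 2)*(g^4 - 5*g^3 - 3*g^2 + 17*g - 10) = (g - 1)*(g + 2)*(g^3 - 4*g^2 - 7*g + 10) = (g - 1)^2*(g + 2)*(g^2 - 3*g - 10) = (g - 1)^2*(g + 2)^2*(g - 5)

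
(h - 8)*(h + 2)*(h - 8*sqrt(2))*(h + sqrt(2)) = h^4 - 7*sqrt(2)*h^3 - 6*h^3 - 32*h^2 + 42*sqrt(2)*h^2 + 96*h + 112*sqrt(2)*h + 256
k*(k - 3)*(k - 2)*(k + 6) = k^4 + k^3 - 24*k^2 + 36*k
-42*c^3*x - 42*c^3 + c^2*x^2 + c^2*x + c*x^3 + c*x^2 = (-6*c + x)*(7*c + x)*(c*x + c)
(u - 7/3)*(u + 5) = u^2 + 8*u/3 - 35/3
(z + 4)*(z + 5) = z^2 + 9*z + 20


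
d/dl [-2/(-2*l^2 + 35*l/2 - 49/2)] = 4*(35 - 8*l)/(4*l^2 - 35*l + 49)^2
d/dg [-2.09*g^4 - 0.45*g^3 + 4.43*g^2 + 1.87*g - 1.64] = -8.36*g^3 - 1.35*g^2 + 8.86*g + 1.87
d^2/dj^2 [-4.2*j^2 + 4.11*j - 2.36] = -8.40000000000000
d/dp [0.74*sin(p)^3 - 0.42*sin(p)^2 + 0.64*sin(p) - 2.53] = (2.22*sin(p)^2 - 0.84*sin(p) + 0.64)*cos(p)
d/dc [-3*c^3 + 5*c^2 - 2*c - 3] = -9*c^2 + 10*c - 2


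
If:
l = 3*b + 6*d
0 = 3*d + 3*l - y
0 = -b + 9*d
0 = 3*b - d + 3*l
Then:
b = 0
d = 0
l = 0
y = 0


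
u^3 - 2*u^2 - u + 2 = (u - 2)*(u - 1)*(u + 1)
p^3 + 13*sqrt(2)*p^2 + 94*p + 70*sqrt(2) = (p + sqrt(2))*(p + 5*sqrt(2))*(p + 7*sqrt(2))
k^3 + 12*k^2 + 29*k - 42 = (k - 1)*(k + 6)*(k + 7)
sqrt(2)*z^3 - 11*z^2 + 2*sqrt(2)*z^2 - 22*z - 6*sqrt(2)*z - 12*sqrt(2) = (z + 2)*(z - 6*sqrt(2))*(sqrt(2)*z + 1)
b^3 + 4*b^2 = b^2*(b + 4)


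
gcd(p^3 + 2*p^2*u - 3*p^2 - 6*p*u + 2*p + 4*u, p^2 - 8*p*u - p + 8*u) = p - 1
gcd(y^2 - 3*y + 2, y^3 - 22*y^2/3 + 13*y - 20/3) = y - 1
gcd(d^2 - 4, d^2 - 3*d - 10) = d + 2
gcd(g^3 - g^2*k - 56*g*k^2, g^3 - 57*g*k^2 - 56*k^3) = g^2 - g*k - 56*k^2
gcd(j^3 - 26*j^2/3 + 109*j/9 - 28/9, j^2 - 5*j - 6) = 1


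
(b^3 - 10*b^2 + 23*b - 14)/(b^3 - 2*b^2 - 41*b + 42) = (b - 2)/(b + 6)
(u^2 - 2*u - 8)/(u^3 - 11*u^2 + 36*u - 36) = (u^2 - 2*u - 8)/(u^3 - 11*u^2 + 36*u - 36)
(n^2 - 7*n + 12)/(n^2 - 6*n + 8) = (n - 3)/(n - 2)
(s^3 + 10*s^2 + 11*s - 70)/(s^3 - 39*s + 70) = (s + 5)/(s - 5)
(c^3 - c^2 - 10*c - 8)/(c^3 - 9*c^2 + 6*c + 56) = (c + 1)/(c - 7)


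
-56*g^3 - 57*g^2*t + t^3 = (-8*g + t)*(g + t)*(7*g + t)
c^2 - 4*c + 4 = (c - 2)^2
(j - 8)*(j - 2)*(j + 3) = j^3 - 7*j^2 - 14*j + 48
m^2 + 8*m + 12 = (m + 2)*(m + 6)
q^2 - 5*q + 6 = (q - 3)*(q - 2)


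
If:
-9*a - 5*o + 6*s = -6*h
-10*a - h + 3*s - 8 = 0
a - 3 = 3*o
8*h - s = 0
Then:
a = -1641/884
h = -203/442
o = -1431/884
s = -812/221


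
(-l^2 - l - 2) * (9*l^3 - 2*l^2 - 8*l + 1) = -9*l^5 - 7*l^4 - 8*l^3 + 11*l^2 + 15*l - 2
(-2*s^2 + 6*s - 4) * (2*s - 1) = -4*s^3 + 14*s^2 - 14*s + 4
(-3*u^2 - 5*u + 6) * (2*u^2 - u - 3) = -6*u^4 - 7*u^3 + 26*u^2 + 9*u - 18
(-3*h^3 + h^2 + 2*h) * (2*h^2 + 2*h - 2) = -6*h^5 - 4*h^4 + 12*h^3 + 2*h^2 - 4*h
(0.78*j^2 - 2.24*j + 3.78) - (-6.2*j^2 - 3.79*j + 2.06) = 6.98*j^2 + 1.55*j + 1.72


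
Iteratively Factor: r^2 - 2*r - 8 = (r + 2)*(r - 4)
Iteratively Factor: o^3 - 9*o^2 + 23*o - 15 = (o - 3)*(o^2 - 6*o + 5) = (o - 3)*(o - 1)*(o - 5)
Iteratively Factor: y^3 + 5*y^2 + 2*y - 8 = (y + 4)*(y^2 + y - 2) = (y + 2)*(y + 4)*(y - 1)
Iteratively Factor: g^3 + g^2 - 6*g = (g + 3)*(g^2 - 2*g) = (g - 2)*(g + 3)*(g)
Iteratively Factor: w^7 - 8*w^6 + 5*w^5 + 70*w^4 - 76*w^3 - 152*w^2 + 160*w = (w - 4)*(w^6 - 4*w^5 - 11*w^4 + 26*w^3 + 28*w^2 - 40*w) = (w - 4)*(w - 1)*(w^5 - 3*w^4 - 14*w^3 + 12*w^2 + 40*w) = (w - 5)*(w - 4)*(w - 1)*(w^4 + 2*w^3 - 4*w^2 - 8*w) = (w - 5)*(w - 4)*(w - 1)*(w + 2)*(w^3 - 4*w) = w*(w - 5)*(w - 4)*(w - 1)*(w + 2)*(w^2 - 4) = w*(w - 5)*(w - 4)*(w - 1)*(w + 2)^2*(w - 2)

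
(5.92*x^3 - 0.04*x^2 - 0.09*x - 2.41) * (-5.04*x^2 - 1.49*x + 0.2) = -29.8368*x^5 - 8.6192*x^4 + 1.6972*x^3 + 12.2725*x^2 + 3.5729*x - 0.482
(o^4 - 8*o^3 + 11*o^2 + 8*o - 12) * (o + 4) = o^5 - 4*o^4 - 21*o^3 + 52*o^2 + 20*o - 48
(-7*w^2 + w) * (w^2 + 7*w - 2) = -7*w^4 - 48*w^3 + 21*w^2 - 2*w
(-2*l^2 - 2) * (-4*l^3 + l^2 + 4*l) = 8*l^5 - 2*l^4 - 2*l^2 - 8*l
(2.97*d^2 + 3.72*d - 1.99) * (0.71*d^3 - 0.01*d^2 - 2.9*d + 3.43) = 2.1087*d^5 + 2.6115*d^4 - 10.0631*d^3 - 0.581*d^2 + 18.5306*d - 6.8257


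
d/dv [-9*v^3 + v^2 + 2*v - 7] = -27*v^2 + 2*v + 2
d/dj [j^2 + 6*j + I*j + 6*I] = 2*j + 6 + I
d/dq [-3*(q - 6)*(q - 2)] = 24 - 6*q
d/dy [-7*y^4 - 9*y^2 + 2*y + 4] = -28*y^3 - 18*y + 2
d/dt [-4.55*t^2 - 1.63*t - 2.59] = -9.1*t - 1.63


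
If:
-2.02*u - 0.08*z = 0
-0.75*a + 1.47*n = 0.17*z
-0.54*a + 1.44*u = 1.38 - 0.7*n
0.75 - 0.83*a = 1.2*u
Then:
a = 7.48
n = 17.10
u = -4.55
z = 114.87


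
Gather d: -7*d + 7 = 7 - 7*d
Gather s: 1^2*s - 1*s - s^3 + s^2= -s^3 + s^2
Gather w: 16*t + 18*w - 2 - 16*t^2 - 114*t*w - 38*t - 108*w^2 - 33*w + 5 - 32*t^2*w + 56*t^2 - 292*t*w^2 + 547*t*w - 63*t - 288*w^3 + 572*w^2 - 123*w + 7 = 40*t^2 - 85*t - 288*w^3 + w^2*(464 - 292*t) + w*(-32*t^2 + 433*t - 138) + 10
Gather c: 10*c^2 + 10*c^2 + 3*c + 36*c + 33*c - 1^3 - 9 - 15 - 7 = 20*c^2 + 72*c - 32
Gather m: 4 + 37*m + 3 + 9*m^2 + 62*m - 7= 9*m^2 + 99*m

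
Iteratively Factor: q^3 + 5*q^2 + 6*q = (q + 2)*(q^2 + 3*q) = (q + 2)*(q + 3)*(q)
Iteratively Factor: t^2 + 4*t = (t)*(t + 4)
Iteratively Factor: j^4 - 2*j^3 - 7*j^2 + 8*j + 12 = (j - 2)*(j^3 - 7*j - 6) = (j - 3)*(j - 2)*(j^2 + 3*j + 2) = (j - 3)*(j - 2)*(j + 1)*(j + 2)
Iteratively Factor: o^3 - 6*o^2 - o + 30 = (o - 3)*(o^2 - 3*o - 10) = (o - 5)*(o - 3)*(o + 2)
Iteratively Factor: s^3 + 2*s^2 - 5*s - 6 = (s + 3)*(s^2 - s - 2) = (s - 2)*(s + 3)*(s + 1)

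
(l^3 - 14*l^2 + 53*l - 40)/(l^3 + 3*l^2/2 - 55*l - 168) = 2*(l^2 - 6*l + 5)/(2*l^2 + 19*l + 42)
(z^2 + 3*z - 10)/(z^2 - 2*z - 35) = (z - 2)/(z - 7)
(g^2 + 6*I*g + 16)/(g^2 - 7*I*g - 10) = (g + 8*I)/(g - 5*I)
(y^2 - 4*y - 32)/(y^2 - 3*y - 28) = (y - 8)/(y - 7)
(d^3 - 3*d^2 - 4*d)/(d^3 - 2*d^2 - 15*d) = (-d^2 + 3*d + 4)/(-d^2 + 2*d + 15)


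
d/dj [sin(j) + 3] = cos(j)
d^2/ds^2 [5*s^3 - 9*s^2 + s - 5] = 30*s - 18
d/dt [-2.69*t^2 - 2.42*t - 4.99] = -5.38*t - 2.42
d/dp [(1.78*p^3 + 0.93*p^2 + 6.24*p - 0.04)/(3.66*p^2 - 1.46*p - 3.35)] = (6.5148*p^4 - 5.1976*p^3 - 42.0852*p^2 - 5.9382*p - 20.9624)/(13.3956*p^4 - 10.6872*p^3 - 22.3904*p^2 + 9.782*p + 11.2225)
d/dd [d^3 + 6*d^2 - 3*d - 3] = 3*d^2 + 12*d - 3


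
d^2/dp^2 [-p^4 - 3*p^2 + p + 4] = -12*p^2 - 6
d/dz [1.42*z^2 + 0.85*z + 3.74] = 2.84*z + 0.85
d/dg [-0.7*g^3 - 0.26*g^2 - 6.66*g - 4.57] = -2.1*g^2 - 0.52*g - 6.66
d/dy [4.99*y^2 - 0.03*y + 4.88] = 9.98*y - 0.03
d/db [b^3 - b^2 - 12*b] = 3*b^2 - 2*b - 12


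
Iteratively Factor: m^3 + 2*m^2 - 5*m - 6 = (m - 2)*(m^2 + 4*m + 3) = (m - 2)*(m + 3)*(m + 1)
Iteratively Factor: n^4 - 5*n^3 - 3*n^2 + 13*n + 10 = (n + 1)*(n^3 - 6*n^2 + 3*n + 10) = (n - 5)*(n + 1)*(n^2 - n - 2) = (n - 5)*(n + 1)^2*(n - 2)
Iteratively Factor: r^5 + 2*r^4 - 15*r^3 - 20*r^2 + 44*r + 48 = (r - 3)*(r^4 + 5*r^3 - 20*r - 16) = (r - 3)*(r + 4)*(r^3 + r^2 - 4*r - 4) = (r - 3)*(r - 2)*(r + 4)*(r^2 + 3*r + 2) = (r - 3)*(r - 2)*(r + 1)*(r + 4)*(r + 2)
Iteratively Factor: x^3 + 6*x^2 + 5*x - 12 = (x + 4)*(x^2 + 2*x - 3) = (x + 3)*(x + 4)*(x - 1)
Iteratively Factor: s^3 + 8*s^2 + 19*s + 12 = (s + 1)*(s^2 + 7*s + 12) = (s + 1)*(s + 4)*(s + 3)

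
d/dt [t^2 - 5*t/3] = 2*t - 5/3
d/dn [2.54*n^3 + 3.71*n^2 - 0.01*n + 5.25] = 7.62*n^2 + 7.42*n - 0.01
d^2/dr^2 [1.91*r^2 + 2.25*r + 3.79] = 3.82000000000000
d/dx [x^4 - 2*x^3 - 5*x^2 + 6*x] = 4*x^3 - 6*x^2 - 10*x + 6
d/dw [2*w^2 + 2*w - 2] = 4*w + 2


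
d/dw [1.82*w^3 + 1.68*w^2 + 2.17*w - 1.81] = 5.46*w^2 + 3.36*w + 2.17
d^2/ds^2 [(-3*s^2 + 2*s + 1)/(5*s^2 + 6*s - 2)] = 2*(140*s^3 - 15*s^2 + 150*s + 58)/(125*s^6 + 450*s^5 + 390*s^4 - 144*s^3 - 156*s^2 + 72*s - 8)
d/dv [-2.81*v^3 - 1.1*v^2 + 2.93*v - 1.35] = -8.43*v^2 - 2.2*v + 2.93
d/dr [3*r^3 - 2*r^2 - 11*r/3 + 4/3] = 9*r^2 - 4*r - 11/3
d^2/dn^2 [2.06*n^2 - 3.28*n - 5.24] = 4.12000000000000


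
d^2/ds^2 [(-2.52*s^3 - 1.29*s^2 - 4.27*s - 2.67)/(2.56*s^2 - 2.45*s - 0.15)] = (-2.8421709430404e-14*s^5 + 2.1316282072803e-14*s^4 - 104.337464*s^3 - 113.517432*s^2 + 90.29916*s - 31.02351)/(16.777216*s^6 - 48.16896*s^5 + 43.15008*s^4 - 9.061325*s^3 - 2.528325*s^2 - 0.165375*s - 0.003375)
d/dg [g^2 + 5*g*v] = 2*g + 5*v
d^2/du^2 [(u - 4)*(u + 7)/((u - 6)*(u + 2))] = 2*(7*u^3 - 48*u^2 + 444*u - 784)/(u^6 - 12*u^5 + 12*u^4 + 224*u^3 - 144*u^2 - 1728*u - 1728)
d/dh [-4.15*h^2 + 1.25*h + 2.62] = 1.25 - 8.3*h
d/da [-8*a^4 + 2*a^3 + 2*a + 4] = -32*a^3 + 6*a^2 + 2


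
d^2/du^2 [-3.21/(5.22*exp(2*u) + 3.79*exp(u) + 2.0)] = (-3.21*(10.44*exp(u) + 3.79)*(20.88*exp(u) + 7.58)*exp(u) + (67.0248*exp(u) + 12.1659)*(5.22*exp(2*u) + 3.79*exp(u) + 2.0))*exp(u)/(5.22*exp(2*u) + 3.79*exp(u) + 2.0)^3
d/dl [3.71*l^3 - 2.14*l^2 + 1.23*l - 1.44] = 11.13*l^2 - 4.28*l + 1.23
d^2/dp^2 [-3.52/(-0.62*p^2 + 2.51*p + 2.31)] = (2.706176*p^2 - 10.955648*p - 3.52*(1.24*p - 2.51)*(2.48*p - 5.02) - 10.082688)/(-0.62*p^2 + 2.51*p + 2.31)^3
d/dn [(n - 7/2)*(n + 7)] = 2*n + 7/2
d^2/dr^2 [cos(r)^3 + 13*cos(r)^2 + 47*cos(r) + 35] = -191*cos(r)/4 - 26*cos(2*r) - 9*cos(3*r)/4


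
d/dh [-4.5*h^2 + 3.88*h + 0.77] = 3.88 - 9.0*h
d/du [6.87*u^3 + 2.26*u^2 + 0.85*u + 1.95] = 20.61*u^2 + 4.52*u + 0.85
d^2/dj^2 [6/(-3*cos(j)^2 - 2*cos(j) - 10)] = 3*(72*sin(j)^4 + 196*sin(j)^2 - 85*cos(j) + 9*cos(3*j) - 164)/(-3*sin(j)^2 + 2*cos(j) + 13)^3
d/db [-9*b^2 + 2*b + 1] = 2 - 18*b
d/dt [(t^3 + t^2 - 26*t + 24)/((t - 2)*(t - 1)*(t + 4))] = 32*(t + 1)/(t^4 + 4*t^3 - 12*t^2 - 32*t + 64)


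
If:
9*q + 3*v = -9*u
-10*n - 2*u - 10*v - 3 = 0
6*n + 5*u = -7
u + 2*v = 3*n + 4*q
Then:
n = -106/173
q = 893/1730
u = -115/173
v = 771/1730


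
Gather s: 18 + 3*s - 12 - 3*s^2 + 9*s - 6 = -3*s^2 + 12*s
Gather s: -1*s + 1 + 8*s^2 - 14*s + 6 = 8*s^2 - 15*s + 7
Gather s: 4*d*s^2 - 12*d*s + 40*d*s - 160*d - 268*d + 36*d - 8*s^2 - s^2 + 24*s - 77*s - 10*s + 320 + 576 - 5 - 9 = -392*d + s^2*(4*d - 9) + s*(28*d - 63) + 882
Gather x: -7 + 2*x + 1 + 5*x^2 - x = 5*x^2 + x - 6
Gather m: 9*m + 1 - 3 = 9*m - 2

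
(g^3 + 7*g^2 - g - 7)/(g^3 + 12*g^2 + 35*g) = (g^2 - 1)/(g*(g + 5))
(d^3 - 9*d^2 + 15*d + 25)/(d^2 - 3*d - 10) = (d^2 - 4*d - 5)/(d + 2)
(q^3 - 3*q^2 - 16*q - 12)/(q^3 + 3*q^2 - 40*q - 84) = (q + 1)/(q + 7)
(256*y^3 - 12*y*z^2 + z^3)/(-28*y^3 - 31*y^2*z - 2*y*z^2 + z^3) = (-64*y^2 + 16*y*z - z^2)/(7*y^2 + 6*y*z - z^2)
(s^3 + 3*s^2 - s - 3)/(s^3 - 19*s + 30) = (s^3 + 3*s^2 - s - 3)/(s^3 - 19*s + 30)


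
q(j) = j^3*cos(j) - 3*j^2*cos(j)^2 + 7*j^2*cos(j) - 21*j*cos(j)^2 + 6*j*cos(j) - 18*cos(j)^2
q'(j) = -j^3*sin(j) + 6*j^2*sin(j)*cos(j) - 7*j^2*sin(j) + 3*j^2*cos(j) + 42*j*sin(j)*cos(j) - 6*j*sin(j) - 6*j*cos(j)^2 + 14*j*cos(j) + 36*sin(j)*cos(j) - 21*cos(j)^2 + 6*cos(j)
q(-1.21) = 0.81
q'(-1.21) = -0.89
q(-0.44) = -8.89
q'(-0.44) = -22.43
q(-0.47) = -8.22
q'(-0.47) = -22.10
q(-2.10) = -1.27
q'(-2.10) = -0.45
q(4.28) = -125.94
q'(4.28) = 275.99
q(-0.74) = -2.98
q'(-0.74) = -15.81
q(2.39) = -95.21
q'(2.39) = -191.76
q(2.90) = -195.91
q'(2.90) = -178.41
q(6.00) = 251.60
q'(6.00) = 143.17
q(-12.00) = -809.33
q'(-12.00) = 868.43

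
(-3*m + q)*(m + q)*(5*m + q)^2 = -75*m^4 - 80*m^3*q + 2*m^2*q^2 + 8*m*q^3 + q^4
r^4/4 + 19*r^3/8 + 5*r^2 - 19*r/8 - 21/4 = (r/4 + 1/4)*(r - 1)*(r + 7/2)*(r + 6)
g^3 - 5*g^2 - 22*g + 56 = (g - 7)*(g - 2)*(g + 4)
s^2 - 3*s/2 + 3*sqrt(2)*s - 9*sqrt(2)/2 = (s - 3/2)*(s + 3*sqrt(2))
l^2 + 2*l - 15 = (l - 3)*(l + 5)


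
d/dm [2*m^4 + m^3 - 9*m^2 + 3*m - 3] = 8*m^3 + 3*m^2 - 18*m + 3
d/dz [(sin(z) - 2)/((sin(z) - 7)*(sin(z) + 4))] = (4*sin(z) + cos(z)^2 - 35)*cos(z)/((sin(z) - 7)^2*(sin(z) + 4)^2)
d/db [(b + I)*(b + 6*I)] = 2*b + 7*I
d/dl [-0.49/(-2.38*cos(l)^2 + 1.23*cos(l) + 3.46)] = (2.3324*cos(l) - 0.6027)*sin(l)/(-2.38*cos(l)^2 + 1.23*cos(l) + 3.46)^2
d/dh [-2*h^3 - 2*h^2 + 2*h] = -6*h^2 - 4*h + 2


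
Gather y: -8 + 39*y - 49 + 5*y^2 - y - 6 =5*y^2 + 38*y - 63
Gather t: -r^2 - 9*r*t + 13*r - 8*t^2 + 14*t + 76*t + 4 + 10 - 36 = -r^2 + 13*r - 8*t^2 + t*(90 - 9*r) - 22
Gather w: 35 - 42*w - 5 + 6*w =30 - 36*w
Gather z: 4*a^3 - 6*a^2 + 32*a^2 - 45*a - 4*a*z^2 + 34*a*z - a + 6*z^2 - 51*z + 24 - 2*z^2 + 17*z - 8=4*a^3 + 26*a^2 - 46*a + z^2*(4 - 4*a) + z*(34*a - 34) + 16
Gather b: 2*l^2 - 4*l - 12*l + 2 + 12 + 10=2*l^2 - 16*l + 24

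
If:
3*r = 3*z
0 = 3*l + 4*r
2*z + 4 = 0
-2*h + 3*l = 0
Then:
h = 4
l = 8/3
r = -2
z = -2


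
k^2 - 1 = (k - 1)*(k + 1)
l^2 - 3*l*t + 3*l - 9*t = (l + 3)*(l - 3*t)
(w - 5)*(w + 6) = w^2 + w - 30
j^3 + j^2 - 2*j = j*(j - 1)*(j + 2)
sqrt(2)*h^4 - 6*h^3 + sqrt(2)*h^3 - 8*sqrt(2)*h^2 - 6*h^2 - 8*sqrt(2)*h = h*(h - 4*sqrt(2))*(h + sqrt(2))*(sqrt(2)*h + sqrt(2))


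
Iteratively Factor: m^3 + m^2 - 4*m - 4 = (m + 2)*(m^2 - m - 2) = (m - 2)*(m + 2)*(m + 1)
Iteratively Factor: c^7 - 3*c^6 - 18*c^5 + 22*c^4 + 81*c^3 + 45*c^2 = (c - 3)*(c^6 - 18*c^4 - 32*c^3 - 15*c^2) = (c - 3)*(c + 3)*(c^5 - 3*c^4 - 9*c^3 - 5*c^2) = c*(c - 3)*(c + 3)*(c^4 - 3*c^3 - 9*c^2 - 5*c) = c^2*(c - 3)*(c + 3)*(c^3 - 3*c^2 - 9*c - 5) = c^2*(c - 3)*(c + 1)*(c + 3)*(c^2 - 4*c - 5) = c^2*(c - 5)*(c - 3)*(c + 1)*(c + 3)*(c + 1)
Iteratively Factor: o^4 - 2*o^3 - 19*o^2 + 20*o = (o - 1)*(o^3 - o^2 - 20*o) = (o - 5)*(o - 1)*(o^2 + 4*o) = (o - 5)*(o - 1)*(o + 4)*(o)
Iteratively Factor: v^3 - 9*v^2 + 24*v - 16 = (v - 1)*(v^2 - 8*v + 16) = (v - 4)*(v - 1)*(v - 4)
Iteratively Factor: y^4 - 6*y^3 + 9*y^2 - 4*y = (y - 4)*(y^3 - 2*y^2 + y) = (y - 4)*(y - 1)*(y^2 - y) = (y - 4)*(y - 1)^2*(y)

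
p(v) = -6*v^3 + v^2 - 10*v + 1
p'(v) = -18*v^2 + 2*v - 10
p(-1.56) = 41.81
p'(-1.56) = -56.92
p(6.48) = -1654.40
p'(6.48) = -752.87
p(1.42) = -28.36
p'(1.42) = -43.46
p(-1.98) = 71.29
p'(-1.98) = -84.53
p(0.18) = -0.80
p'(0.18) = -10.22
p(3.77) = -343.98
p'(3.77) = -258.29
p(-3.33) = 266.95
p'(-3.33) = -216.26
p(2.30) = -89.71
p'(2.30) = -100.62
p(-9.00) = 4546.00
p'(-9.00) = -1486.00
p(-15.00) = 20626.00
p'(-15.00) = -4090.00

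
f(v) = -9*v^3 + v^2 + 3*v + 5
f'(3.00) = -234.00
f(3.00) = -220.00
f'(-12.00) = -3909.00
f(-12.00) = 15665.00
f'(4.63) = -566.54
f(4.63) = -852.95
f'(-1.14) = -34.37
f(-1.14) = 16.21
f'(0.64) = -6.78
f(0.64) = 4.97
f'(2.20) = -123.28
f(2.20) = -79.39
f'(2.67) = -184.14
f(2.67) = -151.17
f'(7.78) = -1615.71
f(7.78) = -4149.33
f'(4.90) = -635.47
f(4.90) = -1015.13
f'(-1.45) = -56.67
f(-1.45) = 30.19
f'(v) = -27*v^2 + 2*v + 3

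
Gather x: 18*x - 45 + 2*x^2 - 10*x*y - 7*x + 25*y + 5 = 2*x^2 + x*(11 - 10*y) + 25*y - 40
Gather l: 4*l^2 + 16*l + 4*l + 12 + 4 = 4*l^2 + 20*l + 16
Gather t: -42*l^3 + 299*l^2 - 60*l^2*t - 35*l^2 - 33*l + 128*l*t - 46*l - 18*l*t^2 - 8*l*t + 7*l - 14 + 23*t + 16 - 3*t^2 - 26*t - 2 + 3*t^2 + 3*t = -42*l^3 + 264*l^2 - 18*l*t^2 - 72*l + t*(-60*l^2 + 120*l)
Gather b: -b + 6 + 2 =8 - b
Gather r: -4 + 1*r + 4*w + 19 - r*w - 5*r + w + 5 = r*(-w - 4) + 5*w + 20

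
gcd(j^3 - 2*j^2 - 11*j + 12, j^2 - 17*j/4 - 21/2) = 1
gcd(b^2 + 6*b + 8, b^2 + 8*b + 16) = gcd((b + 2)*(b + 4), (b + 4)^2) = b + 4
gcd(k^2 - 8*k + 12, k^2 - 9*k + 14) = k - 2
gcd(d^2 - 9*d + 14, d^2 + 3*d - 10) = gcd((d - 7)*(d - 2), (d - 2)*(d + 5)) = d - 2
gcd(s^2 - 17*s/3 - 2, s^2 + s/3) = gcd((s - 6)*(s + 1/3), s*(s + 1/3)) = s + 1/3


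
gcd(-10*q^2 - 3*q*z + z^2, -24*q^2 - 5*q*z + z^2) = 1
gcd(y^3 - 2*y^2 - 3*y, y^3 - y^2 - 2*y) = y^2 + y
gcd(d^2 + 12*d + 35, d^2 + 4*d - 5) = d + 5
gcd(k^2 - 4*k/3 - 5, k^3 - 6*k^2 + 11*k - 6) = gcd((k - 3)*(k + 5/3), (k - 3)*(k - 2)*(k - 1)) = k - 3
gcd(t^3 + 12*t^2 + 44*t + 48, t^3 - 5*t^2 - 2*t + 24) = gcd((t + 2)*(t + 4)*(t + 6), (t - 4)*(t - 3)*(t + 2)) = t + 2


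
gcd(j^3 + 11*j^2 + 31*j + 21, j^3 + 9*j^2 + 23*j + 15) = j^2 + 4*j + 3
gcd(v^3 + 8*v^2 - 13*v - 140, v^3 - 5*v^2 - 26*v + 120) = v^2 + v - 20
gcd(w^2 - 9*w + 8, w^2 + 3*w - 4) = w - 1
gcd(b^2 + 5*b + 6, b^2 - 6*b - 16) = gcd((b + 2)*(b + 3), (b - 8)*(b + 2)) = b + 2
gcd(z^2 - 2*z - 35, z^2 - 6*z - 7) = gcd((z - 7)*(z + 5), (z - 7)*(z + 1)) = z - 7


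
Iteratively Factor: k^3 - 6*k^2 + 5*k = (k - 1)*(k^2 - 5*k) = (k - 5)*(k - 1)*(k)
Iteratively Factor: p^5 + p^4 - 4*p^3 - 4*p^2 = (p + 1)*(p^4 - 4*p^2) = (p - 2)*(p + 1)*(p^3 + 2*p^2) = p*(p - 2)*(p + 1)*(p^2 + 2*p) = p*(p - 2)*(p + 1)*(p + 2)*(p)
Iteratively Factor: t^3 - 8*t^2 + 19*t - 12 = (t - 3)*(t^2 - 5*t + 4) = (t - 4)*(t - 3)*(t - 1)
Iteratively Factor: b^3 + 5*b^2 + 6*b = (b + 3)*(b^2 + 2*b) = b*(b + 3)*(b + 2)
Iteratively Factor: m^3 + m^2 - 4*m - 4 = (m + 2)*(m^2 - m - 2) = (m + 1)*(m + 2)*(m - 2)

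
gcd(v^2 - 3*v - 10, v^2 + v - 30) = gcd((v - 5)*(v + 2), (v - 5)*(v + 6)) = v - 5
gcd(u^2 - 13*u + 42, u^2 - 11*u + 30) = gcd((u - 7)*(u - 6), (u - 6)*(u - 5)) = u - 6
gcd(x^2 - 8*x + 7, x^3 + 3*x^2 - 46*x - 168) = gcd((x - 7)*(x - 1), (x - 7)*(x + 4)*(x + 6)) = x - 7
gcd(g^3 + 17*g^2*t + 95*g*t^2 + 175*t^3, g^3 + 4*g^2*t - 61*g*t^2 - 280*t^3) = g^2 + 12*g*t + 35*t^2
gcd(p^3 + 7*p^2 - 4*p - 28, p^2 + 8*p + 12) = p + 2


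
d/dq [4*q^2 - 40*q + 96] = 8*q - 40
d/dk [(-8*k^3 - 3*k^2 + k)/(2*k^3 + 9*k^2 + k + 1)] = (-66*k^4 - 20*k^3 - 36*k^2 - 6*k + 1)/(4*k^6 + 36*k^5 + 85*k^4 + 22*k^3 + 19*k^2 + 2*k + 1)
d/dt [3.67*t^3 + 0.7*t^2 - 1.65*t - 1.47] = 11.01*t^2 + 1.4*t - 1.65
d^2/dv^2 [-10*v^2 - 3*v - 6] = -20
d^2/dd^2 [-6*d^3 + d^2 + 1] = 2 - 36*d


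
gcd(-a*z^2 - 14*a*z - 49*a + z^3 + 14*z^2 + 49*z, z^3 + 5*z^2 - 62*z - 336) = z + 7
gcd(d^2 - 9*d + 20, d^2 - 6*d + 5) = d - 5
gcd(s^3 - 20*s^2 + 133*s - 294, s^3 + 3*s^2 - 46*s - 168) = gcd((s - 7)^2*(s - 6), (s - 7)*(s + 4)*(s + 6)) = s - 7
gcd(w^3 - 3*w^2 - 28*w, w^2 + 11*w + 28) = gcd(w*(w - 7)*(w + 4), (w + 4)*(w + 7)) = w + 4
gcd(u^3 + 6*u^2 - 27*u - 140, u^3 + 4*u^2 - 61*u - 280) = u + 7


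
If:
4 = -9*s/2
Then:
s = -8/9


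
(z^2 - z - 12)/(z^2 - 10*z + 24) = (z + 3)/(z - 6)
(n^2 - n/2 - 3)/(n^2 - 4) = (n + 3/2)/(n + 2)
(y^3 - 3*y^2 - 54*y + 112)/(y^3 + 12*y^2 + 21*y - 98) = (y - 8)/(y + 7)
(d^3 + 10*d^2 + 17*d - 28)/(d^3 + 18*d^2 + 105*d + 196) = (d - 1)/(d + 7)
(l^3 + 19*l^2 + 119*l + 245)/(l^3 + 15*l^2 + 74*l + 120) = (l^2 + 14*l + 49)/(l^2 + 10*l + 24)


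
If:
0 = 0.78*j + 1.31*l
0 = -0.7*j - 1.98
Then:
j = -2.83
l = 1.68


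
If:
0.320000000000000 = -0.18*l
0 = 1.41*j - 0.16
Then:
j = 0.11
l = -1.78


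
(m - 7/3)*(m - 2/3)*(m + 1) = m^3 - 2*m^2 - 13*m/9 + 14/9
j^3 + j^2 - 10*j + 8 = (j - 2)*(j - 1)*(j + 4)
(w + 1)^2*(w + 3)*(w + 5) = w^4 + 10*w^3 + 32*w^2 + 38*w + 15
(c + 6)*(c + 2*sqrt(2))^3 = c^4 + 6*c^3 + 6*sqrt(2)*c^3 + 24*c^2 + 36*sqrt(2)*c^2 + 16*sqrt(2)*c + 144*c + 96*sqrt(2)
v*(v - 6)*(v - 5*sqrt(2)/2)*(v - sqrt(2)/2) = v^4 - 6*v^3 - 3*sqrt(2)*v^3 + 5*v^2/2 + 18*sqrt(2)*v^2 - 15*v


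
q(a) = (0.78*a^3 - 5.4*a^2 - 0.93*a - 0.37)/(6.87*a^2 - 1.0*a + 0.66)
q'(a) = (1.0 - 13.74*a)*(0.78*a^3 - 5.4*a^2 - 0.93*a - 0.37)/(6.87*a^2 - 1.0*a + 0.66)^2 + (2.34*a^2 - 10.8*a - 0.93)/(6.87*a^2 - 1.0*a + 0.66) = (5.3586*a^4 - 1.56*a^3 + 13.3335*a^2 - 2.0442*a - 0.9838)/(47.1969*a^4 - 13.74*a^3 + 10.0684*a^2 - 1.32*a + 0.4356)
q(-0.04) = -0.48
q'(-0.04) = -1.74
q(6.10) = -0.12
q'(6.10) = 0.12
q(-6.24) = -1.44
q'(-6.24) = 0.12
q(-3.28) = -1.07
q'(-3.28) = 0.14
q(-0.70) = -0.56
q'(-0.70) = 0.39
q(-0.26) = -0.37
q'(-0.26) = 0.26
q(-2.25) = -0.92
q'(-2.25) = 0.16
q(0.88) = -0.95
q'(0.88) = 0.37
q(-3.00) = -1.03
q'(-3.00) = 0.14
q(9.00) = 0.22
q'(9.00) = 0.12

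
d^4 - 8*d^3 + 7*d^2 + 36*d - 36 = (d - 6)*(d - 3)*(d - 1)*(d + 2)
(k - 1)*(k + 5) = k^2 + 4*k - 5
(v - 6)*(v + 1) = v^2 - 5*v - 6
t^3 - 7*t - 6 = (t - 3)*(t + 1)*(t + 2)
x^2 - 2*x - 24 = (x - 6)*(x + 4)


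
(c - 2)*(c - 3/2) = c^2 - 7*c/2 + 3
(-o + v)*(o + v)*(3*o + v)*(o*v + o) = -3*o^4*v - 3*o^4 - o^3*v^2 - o^3*v + 3*o^2*v^3 + 3*o^2*v^2 + o*v^4 + o*v^3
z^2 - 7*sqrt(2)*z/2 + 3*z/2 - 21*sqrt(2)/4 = (z + 3/2)*(z - 7*sqrt(2)/2)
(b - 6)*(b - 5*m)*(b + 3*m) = b^3 - 2*b^2*m - 6*b^2 - 15*b*m^2 + 12*b*m + 90*m^2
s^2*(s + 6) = s^3 + 6*s^2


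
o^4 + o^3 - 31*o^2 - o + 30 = (o - 5)*(o - 1)*(o + 1)*(o + 6)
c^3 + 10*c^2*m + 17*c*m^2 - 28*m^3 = (c - m)*(c + 4*m)*(c + 7*m)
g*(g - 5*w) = g^2 - 5*g*w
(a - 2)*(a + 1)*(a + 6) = a^3 + 5*a^2 - 8*a - 12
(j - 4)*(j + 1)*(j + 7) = j^3 + 4*j^2 - 25*j - 28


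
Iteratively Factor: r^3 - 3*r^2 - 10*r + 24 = (r - 2)*(r^2 - r - 12) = (r - 4)*(r - 2)*(r + 3)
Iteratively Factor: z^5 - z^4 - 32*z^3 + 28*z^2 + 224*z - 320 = (z + 4)*(z^4 - 5*z^3 - 12*z^2 + 76*z - 80) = (z - 2)*(z + 4)*(z^3 - 3*z^2 - 18*z + 40) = (z - 5)*(z - 2)*(z + 4)*(z^2 + 2*z - 8) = (z - 5)*(z - 2)^2*(z + 4)*(z + 4)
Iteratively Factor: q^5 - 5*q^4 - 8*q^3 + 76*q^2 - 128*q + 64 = (q + 4)*(q^4 - 9*q^3 + 28*q^2 - 36*q + 16) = (q - 4)*(q + 4)*(q^3 - 5*q^2 + 8*q - 4) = (q - 4)*(q - 2)*(q + 4)*(q^2 - 3*q + 2) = (q - 4)*(q - 2)*(q - 1)*(q + 4)*(q - 2)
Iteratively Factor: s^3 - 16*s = (s)*(s^2 - 16) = s*(s - 4)*(s + 4)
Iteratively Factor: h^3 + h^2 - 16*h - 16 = (h - 4)*(h^2 + 5*h + 4) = (h - 4)*(h + 4)*(h + 1)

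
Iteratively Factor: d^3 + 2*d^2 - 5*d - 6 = (d - 2)*(d^2 + 4*d + 3) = (d - 2)*(d + 1)*(d + 3)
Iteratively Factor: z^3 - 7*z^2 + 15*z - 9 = (z - 1)*(z^2 - 6*z + 9) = (z - 3)*(z - 1)*(z - 3)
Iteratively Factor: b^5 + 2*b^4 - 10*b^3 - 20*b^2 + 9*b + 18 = (b - 3)*(b^4 + 5*b^3 + 5*b^2 - 5*b - 6) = (b - 3)*(b - 1)*(b^3 + 6*b^2 + 11*b + 6) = (b - 3)*(b - 1)*(b + 2)*(b^2 + 4*b + 3) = (b - 3)*(b - 1)*(b + 1)*(b + 2)*(b + 3)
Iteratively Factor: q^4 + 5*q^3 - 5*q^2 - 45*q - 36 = (q + 4)*(q^3 + q^2 - 9*q - 9) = (q - 3)*(q + 4)*(q^2 + 4*q + 3) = (q - 3)*(q + 1)*(q + 4)*(q + 3)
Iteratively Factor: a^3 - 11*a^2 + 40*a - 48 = (a - 3)*(a^2 - 8*a + 16) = (a - 4)*(a - 3)*(a - 4)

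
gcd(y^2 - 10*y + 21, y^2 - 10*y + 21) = y^2 - 10*y + 21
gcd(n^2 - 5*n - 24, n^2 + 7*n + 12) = n + 3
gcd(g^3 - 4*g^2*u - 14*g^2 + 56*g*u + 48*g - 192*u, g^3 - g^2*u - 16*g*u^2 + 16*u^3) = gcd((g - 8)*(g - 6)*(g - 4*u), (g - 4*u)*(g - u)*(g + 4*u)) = -g + 4*u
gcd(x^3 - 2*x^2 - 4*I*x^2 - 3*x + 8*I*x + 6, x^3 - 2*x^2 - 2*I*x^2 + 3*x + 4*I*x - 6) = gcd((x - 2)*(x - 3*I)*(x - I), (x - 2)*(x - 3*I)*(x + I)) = x^2 + x*(-2 - 3*I) + 6*I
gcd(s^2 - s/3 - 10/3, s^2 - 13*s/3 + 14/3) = s - 2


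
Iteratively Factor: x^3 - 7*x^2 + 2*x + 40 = (x - 4)*(x^2 - 3*x - 10) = (x - 5)*(x - 4)*(x + 2)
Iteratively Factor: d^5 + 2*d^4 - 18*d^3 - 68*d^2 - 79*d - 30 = (d + 1)*(d^4 + d^3 - 19*d^2 - 49*d - 30) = (d - 5)*(d + 1)*(d^3 + 6*d^2 + 11*d + 6) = (d - 5)*(d + 1)*(d + 3)*(d^2 + 3*d + 2) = (d - 5)*(d + 1)*(d + 2)*(d + 3)*(d + 1)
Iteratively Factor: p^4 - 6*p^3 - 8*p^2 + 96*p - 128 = (p - 2)*(p^3 - 4*p^2 - 16*p + 64) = (p - 2)*(p + 4)*(p^2 - 8*p + 16) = (p - 4)*(p - 2)*(p + 4)*(p - 4)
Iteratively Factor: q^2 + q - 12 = (q + 4)*(q - 3)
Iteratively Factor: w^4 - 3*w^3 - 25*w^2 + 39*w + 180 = (w - 5)*(w^3 + 2*w^2 - 15*w - 36) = (w - 5)*(w + 3)*(w^2 - w - 12) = (w - 5)*(w - 4)*(w + 3)*(w + 3)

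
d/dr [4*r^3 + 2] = 12*r^2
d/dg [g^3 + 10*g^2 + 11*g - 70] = 3*g^2 + 20*g + 11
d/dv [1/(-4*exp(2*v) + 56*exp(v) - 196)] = (exp(v) - 7)*exp(v)/(2*(exp(2*v) - 14*exp(v) + 49)^2)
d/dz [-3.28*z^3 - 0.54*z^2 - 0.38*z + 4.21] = -9.84*z^2 - 1.08*z - 0.38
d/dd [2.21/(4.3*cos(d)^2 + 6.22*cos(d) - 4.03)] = (19.006*cos(d) + 13.7462)*sin(d)/(4.3*cos(d)^2 + 6.22*cos(d) - 4.03)^2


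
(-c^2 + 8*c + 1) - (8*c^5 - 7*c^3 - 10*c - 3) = -8*c^5 + 7*c^3 - c^2 + 18*c + 4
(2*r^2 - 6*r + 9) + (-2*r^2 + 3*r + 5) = 14 - 3*r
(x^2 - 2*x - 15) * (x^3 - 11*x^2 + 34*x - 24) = x^5 - 13*x^4 + 41*x^3 + 73*x^2 - 462*x + 360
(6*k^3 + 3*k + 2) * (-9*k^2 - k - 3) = -54*k^5 - 6*k^4 - 45*k^3 - 21*k^2 - 11*k - 6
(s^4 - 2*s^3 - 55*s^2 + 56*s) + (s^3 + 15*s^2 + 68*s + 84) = s^4 - s^3 - 40*s^2 + 124*s + 84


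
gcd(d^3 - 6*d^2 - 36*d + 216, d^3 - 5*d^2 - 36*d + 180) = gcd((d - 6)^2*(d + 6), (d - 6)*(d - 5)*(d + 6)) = d^2 - 36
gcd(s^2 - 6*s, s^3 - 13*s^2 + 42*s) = s^2 - 6*s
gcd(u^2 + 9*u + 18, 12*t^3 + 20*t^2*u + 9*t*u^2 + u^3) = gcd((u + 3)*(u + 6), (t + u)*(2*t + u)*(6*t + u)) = 1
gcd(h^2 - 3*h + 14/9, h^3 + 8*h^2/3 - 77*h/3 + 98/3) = h - 7/3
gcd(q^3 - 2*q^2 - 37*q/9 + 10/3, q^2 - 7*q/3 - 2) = q - 3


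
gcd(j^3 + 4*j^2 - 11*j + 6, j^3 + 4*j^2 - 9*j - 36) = 1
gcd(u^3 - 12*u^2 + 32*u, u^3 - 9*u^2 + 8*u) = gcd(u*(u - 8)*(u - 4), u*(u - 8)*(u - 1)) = u^2 - 8*u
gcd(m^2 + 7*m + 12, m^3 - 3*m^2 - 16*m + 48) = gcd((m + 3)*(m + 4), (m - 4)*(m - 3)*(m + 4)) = m + 4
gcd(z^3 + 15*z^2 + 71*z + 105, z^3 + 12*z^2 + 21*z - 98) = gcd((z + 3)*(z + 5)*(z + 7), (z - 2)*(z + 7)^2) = z + 7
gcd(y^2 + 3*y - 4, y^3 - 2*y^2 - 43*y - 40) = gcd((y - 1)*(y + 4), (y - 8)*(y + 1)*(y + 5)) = 1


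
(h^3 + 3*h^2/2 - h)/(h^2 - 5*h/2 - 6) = h*(-2*h^2 - 3*h + 2)/(-2*h^2 + 5*h + 12)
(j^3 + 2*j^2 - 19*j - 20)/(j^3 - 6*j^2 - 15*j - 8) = (j^2 + j - 20)/(j^2 - 7*j - 8)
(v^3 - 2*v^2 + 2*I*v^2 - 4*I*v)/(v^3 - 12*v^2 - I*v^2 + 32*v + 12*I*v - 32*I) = v*(v^2 + 2*v*(-1 + I) - 4*I)/(v^3 - v^2*(12 + I) + 4*v*(8 + 3*I) - 32*I)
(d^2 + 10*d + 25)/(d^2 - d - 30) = (d + 5)/(d - 6)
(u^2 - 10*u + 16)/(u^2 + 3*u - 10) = (u - 8)/(u + 5)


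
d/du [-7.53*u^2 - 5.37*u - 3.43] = -15.06*u - 5.37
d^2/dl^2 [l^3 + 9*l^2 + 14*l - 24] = 6*l + 18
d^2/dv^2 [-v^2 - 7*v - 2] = -2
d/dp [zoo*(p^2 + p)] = zoo*(p + 1)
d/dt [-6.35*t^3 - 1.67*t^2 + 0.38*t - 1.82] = -19.05*t^2 - 3.34*t + 0.38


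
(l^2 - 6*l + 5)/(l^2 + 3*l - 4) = (l - 5)/(l + 4)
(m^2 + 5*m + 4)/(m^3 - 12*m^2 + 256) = (m + 1)/(m^2 - 16*m + 64)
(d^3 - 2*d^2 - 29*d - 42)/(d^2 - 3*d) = (d^3 - 2*d^2 - 29*d - 42)/(d*(d - 3))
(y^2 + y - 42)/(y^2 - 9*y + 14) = (y^2 + y - 42)/(y^2 - 9*y + 14)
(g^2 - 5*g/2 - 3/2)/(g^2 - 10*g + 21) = (g + 1/2)/(g - 7)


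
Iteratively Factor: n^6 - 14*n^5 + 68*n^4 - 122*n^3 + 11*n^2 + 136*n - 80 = (n - 4)*(n^5 - 10*n^4 + 28*n^3 - 10*n^2 - 29*n + 20) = (n - 4)*(n - 1)*(n^4 - 9*n^3 + 19*n^2 + 9*n - 20) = (n - 4)^2*(n - 1)*(n^3 - 5*n^2 - n + 5) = (n - 4)^2*(n - 1)^2*(n^2 - 4*n - 5) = (n - 5)*(n - 4)^2*(n - 1)^2*(n + 1)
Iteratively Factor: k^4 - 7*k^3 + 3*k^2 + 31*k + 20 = (k - 5)*(k^3 - 2*k^2 - 7*k - 4) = (k - 5)*(k + 1)*(k^2 - 3*k - 4) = (k - 5)*(k + 1)^2*(k - 4)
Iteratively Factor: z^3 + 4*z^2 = (z + 4)*(z^2) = z*(z + 4)*(z)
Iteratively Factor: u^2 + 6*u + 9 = (u + 3)*(u + 3)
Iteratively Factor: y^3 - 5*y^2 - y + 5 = (y - 5)*(y^2 - 1) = (y - 5)*(y + 1)*(y - 1)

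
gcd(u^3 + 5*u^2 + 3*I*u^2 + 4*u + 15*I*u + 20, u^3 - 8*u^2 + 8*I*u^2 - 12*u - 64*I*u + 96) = 1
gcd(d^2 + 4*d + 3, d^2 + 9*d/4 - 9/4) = d + 3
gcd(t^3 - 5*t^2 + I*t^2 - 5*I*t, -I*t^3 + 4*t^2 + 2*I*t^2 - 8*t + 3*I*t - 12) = 1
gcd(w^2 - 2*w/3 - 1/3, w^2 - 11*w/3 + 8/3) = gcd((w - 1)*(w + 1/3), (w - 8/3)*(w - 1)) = w - 1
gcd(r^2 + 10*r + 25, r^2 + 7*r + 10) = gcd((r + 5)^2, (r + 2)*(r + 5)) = r + 5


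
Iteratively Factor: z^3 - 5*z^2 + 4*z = (z - 4)*(z^2 - z) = (z - 4)*(z - 1)*(z)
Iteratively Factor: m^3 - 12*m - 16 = (m - 4)*(m^2 + 4*m + 4) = (m - 4)*(m + 2)*(m + 2)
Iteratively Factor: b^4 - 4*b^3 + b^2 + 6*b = (b - 3)*(b^3 - b^2 - 2*b) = b*(b - 3)*(b^2 - b - 2) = b*(b - 3)*(b + 1)*(b - 2)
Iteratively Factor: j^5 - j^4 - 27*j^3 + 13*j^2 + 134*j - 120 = (j - 5)*(j^4 + 4*j^3 - 7*j^2 - 22*j + 24) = (j - 5)*(j + 3)*(j^3 + j^2 - 10*j + 8) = (j - 5)*(j - 2)*(j + 3)*(j^2 + 3*j - 4) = (j - 5)*(j - 2)*(j + 3)*(j + 4)*(j - 1)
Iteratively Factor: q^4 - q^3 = (q)*(q^3 - q^2) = q^2*(q^2 - q) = q^2*(q - 1)*(q)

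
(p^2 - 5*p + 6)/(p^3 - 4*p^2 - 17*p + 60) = (p - 2)/(p^2 - p - 20)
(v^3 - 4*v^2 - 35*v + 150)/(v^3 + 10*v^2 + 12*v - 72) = (v^2 - 10*v + 25)/(v^2 + 4*v - 12)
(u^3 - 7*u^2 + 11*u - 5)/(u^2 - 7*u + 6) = (u^2 - 6*u + 5)/(u - 6)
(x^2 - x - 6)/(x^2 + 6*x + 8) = (x - 3)/(x + 4)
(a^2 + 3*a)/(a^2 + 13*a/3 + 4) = 3*a/(3*a + 4)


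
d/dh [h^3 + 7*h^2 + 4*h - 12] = 3*h^2 + 14*h + 4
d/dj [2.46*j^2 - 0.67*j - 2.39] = 4.92*j - 0.67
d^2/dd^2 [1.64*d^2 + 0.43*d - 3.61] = 3.28000000000000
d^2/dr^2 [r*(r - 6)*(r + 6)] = 6*r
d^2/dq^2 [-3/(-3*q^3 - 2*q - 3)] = 6*(-9*q*(3*q^3 + 2*q + 3) + (9*q^2 + 2)^2)/(3*q^3 + 2*q + 3)^3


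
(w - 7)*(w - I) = w^2 - 7*w - I*w + 7*I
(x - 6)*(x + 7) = x^2 + x - 42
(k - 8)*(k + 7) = k^2 - k - 56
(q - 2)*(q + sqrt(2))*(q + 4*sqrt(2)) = q^3 - 2*q^2 + 5*sqrt(2)*q^2 - 10*sqrt(2)*q + 8*q - 16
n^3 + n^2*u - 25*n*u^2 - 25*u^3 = (n - 5*u)*(n + u)*(n + 5*u)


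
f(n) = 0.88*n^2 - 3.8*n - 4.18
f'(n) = 1.76*n - 3.8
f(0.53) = -5.95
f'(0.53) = -2.87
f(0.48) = -5.80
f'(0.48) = -2.96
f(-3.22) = 17.18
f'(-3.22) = -9.47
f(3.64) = -6.35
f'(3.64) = 2.61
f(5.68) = 2.63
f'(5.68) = 6.20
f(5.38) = 0.85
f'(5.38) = 5.67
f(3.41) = -6.91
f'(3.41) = 2.20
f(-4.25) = 27.86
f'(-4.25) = -11.28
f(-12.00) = 168.14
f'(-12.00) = -24.92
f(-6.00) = 50.30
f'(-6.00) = -14.36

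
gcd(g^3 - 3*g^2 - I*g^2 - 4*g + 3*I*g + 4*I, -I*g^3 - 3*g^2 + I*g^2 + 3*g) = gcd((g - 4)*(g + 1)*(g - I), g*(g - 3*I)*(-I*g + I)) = 1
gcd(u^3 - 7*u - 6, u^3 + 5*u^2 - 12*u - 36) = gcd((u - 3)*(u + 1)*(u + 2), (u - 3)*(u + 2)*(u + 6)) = u^2 - u - 6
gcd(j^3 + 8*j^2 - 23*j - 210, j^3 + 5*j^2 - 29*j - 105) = j^2 + 2*j - 35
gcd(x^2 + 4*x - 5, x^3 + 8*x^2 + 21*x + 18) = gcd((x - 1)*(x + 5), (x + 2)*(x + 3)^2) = 1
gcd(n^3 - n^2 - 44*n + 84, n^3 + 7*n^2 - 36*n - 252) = n^2 + n - 42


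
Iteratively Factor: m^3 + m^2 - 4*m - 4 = (m + 2)*(m^2 - m - 2) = (m + 1)*(m + 2)*(m - 2)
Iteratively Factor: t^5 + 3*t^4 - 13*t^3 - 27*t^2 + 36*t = (t - 1)*(t^4 + 4*t^3 - 9*t^2 - 36*t) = (t - 3)*(t - 1)*(t^3 + 7*t^2 + 12*t) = t*(t - 3)*(t - 1)*(t^2 + 7*t + 12) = t*(t - 3)*(t - 1)*(t + 4)*(t + 3)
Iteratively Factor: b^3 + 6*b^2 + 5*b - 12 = (b - 1)*(b^2 + 7*b + 12) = (b - 1)*(b + 3)*(b + 4)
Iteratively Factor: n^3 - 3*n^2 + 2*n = (n - 1)*(n^2 - 2*n) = n*(n - 1)*(n - 2)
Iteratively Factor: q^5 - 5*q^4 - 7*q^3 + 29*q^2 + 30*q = (q)*(q^4 - 5*q^3 - 7*q^2 + 29*q + 30) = q*(q - 5)*(q^3 - 7*q - 6) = q*(q - 5)*(q + 1)*(q^2 - q - 6) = q*(q - 5)*(q + 1)*(q + 2)*(q - 3)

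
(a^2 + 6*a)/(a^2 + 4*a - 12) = a/(a - 2)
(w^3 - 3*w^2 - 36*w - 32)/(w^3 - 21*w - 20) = (w - 8)/(w - 5)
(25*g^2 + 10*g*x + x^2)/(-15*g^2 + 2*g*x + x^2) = (5*g + x)/(-3*g + x)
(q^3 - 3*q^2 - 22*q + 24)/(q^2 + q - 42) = (q^2 + 3*q - 4)/(q + 7)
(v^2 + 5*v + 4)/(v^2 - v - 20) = (v + 1)/(v - 5)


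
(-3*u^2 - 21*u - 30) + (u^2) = -2*u^2 - 21*u - 30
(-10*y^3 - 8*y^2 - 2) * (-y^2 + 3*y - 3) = 10*y^5 - 22*y^4 + 6*y^3 + 26*y^2 - 6*y + 6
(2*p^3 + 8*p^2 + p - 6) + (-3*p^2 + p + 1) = 2*p^3 + 5*p^2 + 2*p - 5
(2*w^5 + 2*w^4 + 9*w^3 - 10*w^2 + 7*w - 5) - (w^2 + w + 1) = 2*w^5 + 2*w^4 + 9*w^3 - 11*w^2 + 6*w - 6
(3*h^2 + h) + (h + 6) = 3*h^2 + 2*h + 6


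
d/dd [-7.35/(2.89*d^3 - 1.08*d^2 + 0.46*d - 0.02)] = (63.7245*d^2 - 15.876*d + 3.381)/(2.89*d^3 - 1.08*d^2 + 0.46*d - 0.02)^2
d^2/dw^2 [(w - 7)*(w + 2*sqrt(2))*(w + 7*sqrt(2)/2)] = 6*w - 14 + 11*sqrt(2)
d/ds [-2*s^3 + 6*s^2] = 6*s*(2 - s)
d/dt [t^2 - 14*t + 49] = 2*t - 14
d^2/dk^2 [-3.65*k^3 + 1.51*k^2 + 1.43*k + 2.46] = 3.02 - 21.9*k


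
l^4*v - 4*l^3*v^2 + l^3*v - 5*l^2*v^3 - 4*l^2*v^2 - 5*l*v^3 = l*(l - 5*v)*(l + v)*(l*v + v)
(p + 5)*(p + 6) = p^2 + 11*p + 30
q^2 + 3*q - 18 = (q - 3)*(q + 6)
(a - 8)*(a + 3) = a^2 - 5*a - 24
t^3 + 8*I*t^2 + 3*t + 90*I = (t - 3*I)*(t + 5*I)*(t + 6*I)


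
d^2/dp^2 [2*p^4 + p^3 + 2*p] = 6*p*(4*p + 1)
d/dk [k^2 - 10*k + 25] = 2*k - 10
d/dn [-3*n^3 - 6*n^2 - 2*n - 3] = -9*n^2 - 12*n - 2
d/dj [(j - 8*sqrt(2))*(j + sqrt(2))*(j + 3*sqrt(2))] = 3*j^2 - 8*sqrt(2)*j - 58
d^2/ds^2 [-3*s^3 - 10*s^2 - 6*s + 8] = -18*s - 20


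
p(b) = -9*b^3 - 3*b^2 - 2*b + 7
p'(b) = -27*b^2 - 6*b - 2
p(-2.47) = 129.26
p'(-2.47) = -151.90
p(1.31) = -21.00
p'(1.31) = -56.19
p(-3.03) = 235.88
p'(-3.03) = -231.70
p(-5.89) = 1753.73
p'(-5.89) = -903.35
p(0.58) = 3.07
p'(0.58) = -14.56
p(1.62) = -42.38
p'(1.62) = -82.58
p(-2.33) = 109.22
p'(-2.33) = -134.60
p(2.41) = -141.22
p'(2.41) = -173.28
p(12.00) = -16001.00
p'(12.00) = -3962.00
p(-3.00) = 229.00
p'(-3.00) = -227.00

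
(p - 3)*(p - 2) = p^2 - 5*p + 6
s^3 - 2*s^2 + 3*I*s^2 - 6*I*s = s*(s - 2)*(s + 3*I)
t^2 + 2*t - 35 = (t - 5)*(t + 7)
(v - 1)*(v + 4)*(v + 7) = v^3 + 10*v^2 + 17*v - 28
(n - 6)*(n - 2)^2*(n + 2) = n^4 - 8*n^3 + 8*n^2 + 32*n - 48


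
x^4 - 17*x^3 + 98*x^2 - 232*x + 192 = (x - 8)*(x - 4)*(x - 3)*(x - 2)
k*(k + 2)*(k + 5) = k^3 + 7*k^2 + 10*k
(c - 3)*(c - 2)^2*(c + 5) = c^4 - 2*c^3 - 19*c^2 + 68*c - 60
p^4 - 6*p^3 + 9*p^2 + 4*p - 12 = (p - 3)*(p - 2)^2*(p + 1)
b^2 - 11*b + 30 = (b - 6)*(b - 5)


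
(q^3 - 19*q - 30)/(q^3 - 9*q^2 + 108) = (q^2 - 3*q - 10)/(q^2 - 12*q + 36)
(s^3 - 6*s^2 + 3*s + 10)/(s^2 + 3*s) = (s^3 - 6*s^2 + 3*s + 10)/(s*(s + 3))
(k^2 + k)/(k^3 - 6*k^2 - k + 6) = k/(k^2 - 7*k + 6)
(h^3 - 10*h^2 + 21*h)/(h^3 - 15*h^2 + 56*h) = (h - 3)/(h - 8)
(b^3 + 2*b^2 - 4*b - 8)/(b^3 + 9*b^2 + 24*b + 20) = (b - 2)/(b + 5)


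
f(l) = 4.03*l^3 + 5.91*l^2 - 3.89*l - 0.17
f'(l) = 12.09*l^2 + 11.82*l - 3.89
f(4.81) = 566.33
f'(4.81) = 332.68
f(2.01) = 48.61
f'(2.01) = 68.71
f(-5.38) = -435.74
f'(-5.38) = 282.46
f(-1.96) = -0.19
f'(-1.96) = 19.39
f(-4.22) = -181.37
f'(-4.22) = 161.53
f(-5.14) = -371.30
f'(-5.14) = 254.77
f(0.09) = -0.47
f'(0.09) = -2.73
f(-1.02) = 5.67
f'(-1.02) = -3.37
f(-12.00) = -6066.29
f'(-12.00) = 1595.23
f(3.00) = 150.16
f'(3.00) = 140.38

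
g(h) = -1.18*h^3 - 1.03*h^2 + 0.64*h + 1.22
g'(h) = -3.54*h^2 - 2.06*h + 0.64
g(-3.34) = 31.56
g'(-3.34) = -31.97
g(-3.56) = 39.13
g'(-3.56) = -36.89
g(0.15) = 1.29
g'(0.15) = 0.25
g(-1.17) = 0.95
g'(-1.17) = -1.80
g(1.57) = -4.88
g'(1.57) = -11.32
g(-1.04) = 0.77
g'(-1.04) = -1.05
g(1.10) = -0.89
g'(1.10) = -5.91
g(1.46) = -3.71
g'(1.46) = -9.91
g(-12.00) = 1884.26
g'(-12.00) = -484.40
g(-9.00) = 772.25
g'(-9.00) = -267.56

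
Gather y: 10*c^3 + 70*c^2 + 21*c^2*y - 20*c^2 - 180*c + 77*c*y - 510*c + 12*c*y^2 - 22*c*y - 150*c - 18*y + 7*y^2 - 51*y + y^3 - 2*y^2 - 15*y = 10*c^3 + 50*c^2 - 840*c + y^3 + y^2*(12*c + 5) + y*(21*c^2 + 55*c - 84)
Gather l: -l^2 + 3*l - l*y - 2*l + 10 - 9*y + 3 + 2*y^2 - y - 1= -l^2 + l*(1 - y) + 2*y^2 - 10*y + 12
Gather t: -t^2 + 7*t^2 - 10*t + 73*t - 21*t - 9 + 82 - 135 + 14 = 6*t^2 + 42*t - 48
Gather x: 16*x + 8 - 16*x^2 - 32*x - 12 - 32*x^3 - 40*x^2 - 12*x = -32*x^3 - 56*x^2 - 28*x - 4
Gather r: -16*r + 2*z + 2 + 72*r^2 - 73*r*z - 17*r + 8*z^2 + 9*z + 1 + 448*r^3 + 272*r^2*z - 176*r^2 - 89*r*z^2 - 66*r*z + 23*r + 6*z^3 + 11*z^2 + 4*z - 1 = 448*r^3 + r^2*(272*z - 104) + r*(-89*z^2 - 139*z - 10) + 6*z^3 + 19*z^2 + 15*z + 2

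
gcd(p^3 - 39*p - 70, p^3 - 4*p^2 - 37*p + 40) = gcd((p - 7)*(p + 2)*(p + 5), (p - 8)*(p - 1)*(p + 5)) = p + 5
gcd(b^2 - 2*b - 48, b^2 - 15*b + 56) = b - 8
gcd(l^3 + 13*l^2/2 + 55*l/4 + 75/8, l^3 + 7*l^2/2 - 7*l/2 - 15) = l + 5/2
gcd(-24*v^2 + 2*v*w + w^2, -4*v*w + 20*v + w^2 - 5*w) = 4*v - w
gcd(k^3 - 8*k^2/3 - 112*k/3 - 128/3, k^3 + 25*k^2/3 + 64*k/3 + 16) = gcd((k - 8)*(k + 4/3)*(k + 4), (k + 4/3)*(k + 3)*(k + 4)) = k^2 + 16*k/3 + 16/3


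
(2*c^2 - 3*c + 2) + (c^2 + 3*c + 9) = 3*c^2 + 11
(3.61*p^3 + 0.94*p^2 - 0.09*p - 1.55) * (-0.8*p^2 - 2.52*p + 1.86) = -2.888*p^5 - 9.8492*p^4 + 4.4178*p^3 + 3.2152*p^2 + 3.7386*p - 2.883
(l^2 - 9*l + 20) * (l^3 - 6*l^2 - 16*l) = l^5 - 15*l^4 + 58*l^3 + 24*l^2 - 320*l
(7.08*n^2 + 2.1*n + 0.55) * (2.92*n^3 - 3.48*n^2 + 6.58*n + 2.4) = 20.6736*n^5 - 18.5064*n^4 + 40.8844*n^3 + 28.896*n^2 + 8.659*n + 1.32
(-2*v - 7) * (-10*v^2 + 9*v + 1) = 20*v^3 + 52*v^2 - 65*v - 7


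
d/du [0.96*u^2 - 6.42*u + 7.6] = 1.92*u - 6.42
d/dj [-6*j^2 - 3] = -12*j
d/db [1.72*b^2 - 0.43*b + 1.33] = 3.44*b - 0.43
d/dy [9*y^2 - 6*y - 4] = 18*y - 6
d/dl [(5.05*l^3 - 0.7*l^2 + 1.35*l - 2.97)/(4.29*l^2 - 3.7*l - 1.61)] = (21.6645*l^4 - 37.37*l^3 - 27.593*l^2 + 27.7366*l - 13.1625)/(18.4041*l^4 - 31.746*l^3 - 0.123799999999999*l^2 + 11.914*l + 2.5921)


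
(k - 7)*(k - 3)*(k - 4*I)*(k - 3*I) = k^4 - 10*k^3 - 7*I*k^3 + 9*k^2 + 70*I*k^2 + 120*k - 147*I*k - 252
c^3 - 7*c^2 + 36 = (c - 6)*(c - 3)*(c + 2)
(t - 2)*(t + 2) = t^2 - 4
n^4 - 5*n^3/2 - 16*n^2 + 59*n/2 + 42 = (n - 4)*(n - 3)*(n + 1)*(n + 7/2)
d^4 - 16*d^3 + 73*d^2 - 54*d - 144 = (d - 8)*(d - 6)*(d - 3)*(d + 1)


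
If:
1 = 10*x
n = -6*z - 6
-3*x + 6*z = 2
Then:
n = -83/10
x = 1/10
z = 23/60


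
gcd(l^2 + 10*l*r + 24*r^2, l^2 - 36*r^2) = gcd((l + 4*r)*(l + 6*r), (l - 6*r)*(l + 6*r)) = l + 6*r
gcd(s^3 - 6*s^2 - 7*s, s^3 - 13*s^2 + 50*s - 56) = s - 7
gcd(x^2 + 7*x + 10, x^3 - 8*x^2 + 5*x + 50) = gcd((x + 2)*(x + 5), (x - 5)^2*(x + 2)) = x + 2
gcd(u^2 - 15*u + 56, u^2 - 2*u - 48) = u - 8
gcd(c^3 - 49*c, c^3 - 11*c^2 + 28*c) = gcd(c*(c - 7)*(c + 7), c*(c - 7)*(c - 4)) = c^2 - 7*c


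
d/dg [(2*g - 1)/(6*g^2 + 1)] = 2*(-6*g^2 + 6*g + 1)/(36*g^4 + 12*g^2 + 1)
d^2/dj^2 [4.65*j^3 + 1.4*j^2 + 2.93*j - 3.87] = 27.9*j + 2.8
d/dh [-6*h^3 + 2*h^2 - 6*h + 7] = -18*h^2 + 4*h - 6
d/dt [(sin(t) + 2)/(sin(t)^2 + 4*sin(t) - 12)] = (-4*sin(t) + cos(t)^2 - 21)*cos(t)/(sin(t)^2 + 4*sin(t) - 12)^2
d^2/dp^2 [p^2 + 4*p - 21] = 2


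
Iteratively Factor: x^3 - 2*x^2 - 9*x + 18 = (x - 3)*(x^2 + x - 6) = (x - 3)*(x + 3)*(x - 2)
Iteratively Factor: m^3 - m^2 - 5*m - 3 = (m - 3)*(m^2 + 2*m + 1) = (m - 3)*(m + 1)*(m + 1)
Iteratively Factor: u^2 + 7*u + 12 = (u + 3)*(u + 4)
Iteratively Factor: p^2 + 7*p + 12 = (p + 4)*(p + 3)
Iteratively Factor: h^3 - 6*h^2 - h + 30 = (h - 5)*(h^2 - h - 6) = (h - 5)*(h + 2)*(h - 3)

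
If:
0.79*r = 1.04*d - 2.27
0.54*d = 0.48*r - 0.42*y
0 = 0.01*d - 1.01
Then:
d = 101.00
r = 130.09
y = 18.82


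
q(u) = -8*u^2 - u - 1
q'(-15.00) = 239.00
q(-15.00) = -1786.00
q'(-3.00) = 47.00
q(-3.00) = -70.00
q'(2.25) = -37.00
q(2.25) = -43.75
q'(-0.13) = 1.08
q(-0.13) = -1.01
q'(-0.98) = 14.68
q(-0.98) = -7.70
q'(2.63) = -43.08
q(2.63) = -58.97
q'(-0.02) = -0.68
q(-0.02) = -0.98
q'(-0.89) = 13.24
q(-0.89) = -6.45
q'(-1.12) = 16.92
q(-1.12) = -9.92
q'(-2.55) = 39.80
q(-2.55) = -50.47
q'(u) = -16*u - 1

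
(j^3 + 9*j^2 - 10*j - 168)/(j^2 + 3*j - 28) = j + 6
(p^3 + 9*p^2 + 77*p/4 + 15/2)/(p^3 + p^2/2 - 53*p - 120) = (p + 1/2)/(p - 8)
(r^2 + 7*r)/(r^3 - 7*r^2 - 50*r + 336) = r/(r^2 - 14*r + 48)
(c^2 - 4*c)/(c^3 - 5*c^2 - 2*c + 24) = c/(c^2 - c - 6)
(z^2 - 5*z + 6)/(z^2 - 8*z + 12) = (z - 3)/(z - 6)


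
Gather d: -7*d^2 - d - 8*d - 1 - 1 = -7*d^2 - 9*d - 2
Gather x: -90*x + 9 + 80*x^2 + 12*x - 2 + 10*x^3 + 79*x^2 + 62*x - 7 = 10*x^3 + 159*x^2 - 16*x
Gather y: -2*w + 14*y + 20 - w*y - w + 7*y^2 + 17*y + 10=-3*w + 7*y^2 + y*(31 - w) + 30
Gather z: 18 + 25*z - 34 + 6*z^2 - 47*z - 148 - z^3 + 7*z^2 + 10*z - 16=-z^3 + 13*z^2 - 12*z - 180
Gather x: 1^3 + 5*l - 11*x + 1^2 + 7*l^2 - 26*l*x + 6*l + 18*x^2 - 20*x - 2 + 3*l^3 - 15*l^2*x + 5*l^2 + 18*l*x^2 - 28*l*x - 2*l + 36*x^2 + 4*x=3*l^3 + 12*l^2 + 9*l + x^2*(18*l + 54) + x*(-15*l^2 - 54*l - 27)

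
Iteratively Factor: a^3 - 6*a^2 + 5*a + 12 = (a - 3)*(a^2 - 3*a - 4) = (a - 3)*(a + 1)*(a - 4)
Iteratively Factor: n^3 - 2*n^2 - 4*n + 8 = (n - 2)*(n^2 - 4) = (n - 2)^2*(n + 2)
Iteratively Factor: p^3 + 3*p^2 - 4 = (p - 1)*(p^2 + 4*p + 4) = (p - 1)*(p + 2)*(p + 2)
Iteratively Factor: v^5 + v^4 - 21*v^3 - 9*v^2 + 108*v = (v - 3)*(v^4 + 4*v^3 - 9*v^2 - 36*v) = (v - 3)^2*(v^3 + 7*v^2 + 12*v) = (v - 3)^2*(v + 3)*(v^2 + 4*v) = (v - 3)^2*(v + 3)*(v + 4)*(v)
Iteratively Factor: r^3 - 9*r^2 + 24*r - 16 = (r - 1)*(r^2 - 8*r + 16) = (r - 4)*(r - 1)*(r - 4)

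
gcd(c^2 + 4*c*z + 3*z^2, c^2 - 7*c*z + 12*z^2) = 1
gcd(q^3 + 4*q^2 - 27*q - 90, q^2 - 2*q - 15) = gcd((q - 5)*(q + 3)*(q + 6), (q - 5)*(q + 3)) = q^2 - 2*q - 15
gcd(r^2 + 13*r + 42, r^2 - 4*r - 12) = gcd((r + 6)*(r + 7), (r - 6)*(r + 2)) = 1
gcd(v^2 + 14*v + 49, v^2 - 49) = v + 7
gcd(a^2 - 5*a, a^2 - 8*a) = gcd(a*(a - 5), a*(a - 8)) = a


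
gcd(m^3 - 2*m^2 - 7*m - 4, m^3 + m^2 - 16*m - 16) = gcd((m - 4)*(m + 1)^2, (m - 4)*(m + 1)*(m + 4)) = m^2 - 3*m - 4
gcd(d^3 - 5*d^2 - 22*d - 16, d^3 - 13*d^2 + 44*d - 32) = d - 8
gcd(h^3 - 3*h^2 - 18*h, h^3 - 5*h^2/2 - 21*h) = h^2 - 6*h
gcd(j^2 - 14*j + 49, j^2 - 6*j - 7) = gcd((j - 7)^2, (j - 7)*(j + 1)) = j - 7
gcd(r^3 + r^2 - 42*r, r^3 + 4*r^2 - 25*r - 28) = r + 7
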